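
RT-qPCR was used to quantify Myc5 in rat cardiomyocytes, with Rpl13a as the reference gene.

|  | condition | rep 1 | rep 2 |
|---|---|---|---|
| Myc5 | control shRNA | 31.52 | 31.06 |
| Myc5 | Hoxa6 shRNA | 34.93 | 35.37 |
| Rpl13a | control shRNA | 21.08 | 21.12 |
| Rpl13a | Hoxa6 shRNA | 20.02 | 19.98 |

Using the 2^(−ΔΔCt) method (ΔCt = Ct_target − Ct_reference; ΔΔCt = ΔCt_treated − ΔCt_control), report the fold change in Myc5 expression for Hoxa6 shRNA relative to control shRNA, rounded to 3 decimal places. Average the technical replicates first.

0.032

Mean Ct: Myc5 control shRNA 31.290; Myc5 Hoxa6 shRNA 35.150; Rpl13a control shRNA 21.100; Rpl13a Hoxa6 shRNA 20.000
ΔCt(control shRNA) = 31.290 − 21.100 = 10.190
ΔCt(Hoxa6 shRNA) = 35.150 − 20.000 = 15.150
ΔΔCt = 15.150 − 10.190 = 4.960
Fold change = 2^(−4.960) = 0.0321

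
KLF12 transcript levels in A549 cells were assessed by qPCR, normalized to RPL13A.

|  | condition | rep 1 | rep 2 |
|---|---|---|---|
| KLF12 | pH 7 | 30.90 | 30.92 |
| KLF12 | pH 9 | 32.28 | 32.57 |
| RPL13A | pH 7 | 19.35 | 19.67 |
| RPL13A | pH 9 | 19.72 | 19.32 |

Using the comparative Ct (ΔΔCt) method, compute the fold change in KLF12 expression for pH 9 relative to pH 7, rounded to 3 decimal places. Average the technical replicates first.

Mean Ct: KLF12 pH 7 30.910; KLF12 pH 9 32.425; RPL13A pH 7 19.510; RPL13A pH 9 19.520
ΔCt(pH 7) = 30.910 − 19.510 = 11.400
ΔCt(pH 9) = 32.425 − 19.520 = 12.905
ΔΔCt = 12.905 − 11.400 = 1.505
Fold change = 2^(−1.505) = 0.3523

0.352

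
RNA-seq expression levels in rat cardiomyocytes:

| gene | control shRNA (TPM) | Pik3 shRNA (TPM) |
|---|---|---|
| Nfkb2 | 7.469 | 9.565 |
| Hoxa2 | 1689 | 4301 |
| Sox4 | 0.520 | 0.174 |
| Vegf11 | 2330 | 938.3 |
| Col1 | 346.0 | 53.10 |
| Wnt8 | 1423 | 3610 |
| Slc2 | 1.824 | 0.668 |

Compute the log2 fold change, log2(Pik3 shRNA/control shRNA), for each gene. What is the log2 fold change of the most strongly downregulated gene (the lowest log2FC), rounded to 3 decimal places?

-2.704

log2(9.565/7.469) = 0.357  (Nfkb2)
log2(4301/1689) = 1.349  (Hoxa2)
log2(0.174/0.520) = -1.579  (Sox4)
log2(938.3/2330) = -1.312  (Vegf11)
log2(53.10/346.0) = -2.704  (Col1)
log2(3610/1423) = 1.343  (Wnt8)
log2(0.668/1.824) = -1.449  (Slc2)
Col1 is most strongly downregulated.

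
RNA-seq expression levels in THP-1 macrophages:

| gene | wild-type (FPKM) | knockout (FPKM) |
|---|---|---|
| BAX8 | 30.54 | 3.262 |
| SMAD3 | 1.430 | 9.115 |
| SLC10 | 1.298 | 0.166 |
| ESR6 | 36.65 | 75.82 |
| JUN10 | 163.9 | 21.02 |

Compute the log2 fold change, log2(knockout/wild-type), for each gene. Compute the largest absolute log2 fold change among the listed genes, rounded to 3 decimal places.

log2(3.262/30.54) = -3.227  (BAX8)
log2(9.115/1.430) = 2.672  (SMAD3)
log2(0.166/1.298) = -2.967  (SLC10)
log2(75.82/36.65) = 1.049  (ESR6)
log2(21.02/163.9) = -2.963  (JUN10)
The largest magnitude belongs to BAX8.

3.227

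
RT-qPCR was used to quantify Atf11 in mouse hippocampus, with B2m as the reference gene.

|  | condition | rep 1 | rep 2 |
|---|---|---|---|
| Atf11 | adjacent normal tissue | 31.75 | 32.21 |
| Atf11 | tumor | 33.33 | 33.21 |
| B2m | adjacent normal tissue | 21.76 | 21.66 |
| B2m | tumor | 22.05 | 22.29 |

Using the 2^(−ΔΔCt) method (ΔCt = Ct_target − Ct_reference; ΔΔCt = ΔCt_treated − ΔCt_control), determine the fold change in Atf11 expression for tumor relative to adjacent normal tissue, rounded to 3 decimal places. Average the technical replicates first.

0.563

Mean Ct: Atf11 adjacent normal tissue 31.980; Atf11 tumor 33.270; B2m adjacent normal tissue 21.710; B2m tumor 22.170
ΔCt(adjacent normal tissue) = 31.980 − 21.710 = 10.270
ΔCt(tumor) = 33.270 − 22.170 = 11.100
ΔΔCt = 11.100 − 10.270 = 0.830
Fold change = 2^(−0.830) = 0.5625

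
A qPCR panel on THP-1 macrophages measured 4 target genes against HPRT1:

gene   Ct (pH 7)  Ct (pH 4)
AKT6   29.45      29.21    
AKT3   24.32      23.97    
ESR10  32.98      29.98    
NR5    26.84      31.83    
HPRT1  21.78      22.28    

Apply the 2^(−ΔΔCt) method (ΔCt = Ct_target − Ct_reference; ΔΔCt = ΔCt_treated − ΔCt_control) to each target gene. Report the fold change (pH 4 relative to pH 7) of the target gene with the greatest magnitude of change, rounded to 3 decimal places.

0.045

AKT6: ΔΔCt = (29.21−22.28) − (29.45−21.78) = 6.93 − 7.67 = -0.74; fold change = 2^0.74 = 1.670
AKT3: ΔΔCt = (23.97−22.28) − (24.32−21.78) = 1.69 − 2.54 = -0.85; fold change = 2^0.85 = 1.803
ESR10: ΔΔCt = (29.98−22.28) − (32.98−21.78) = 7.70 − 11.20 = -3.50; fold change = 2^3.50 = 11.314
NR5: ΔΔCt = (31.83−22.28) − (26.84−21.78) = 9.55 − 5.06 = 4.49; fold change = 2^-4.49 = 0.045
NR5 has the largest |ΔΔCt| = 4.49.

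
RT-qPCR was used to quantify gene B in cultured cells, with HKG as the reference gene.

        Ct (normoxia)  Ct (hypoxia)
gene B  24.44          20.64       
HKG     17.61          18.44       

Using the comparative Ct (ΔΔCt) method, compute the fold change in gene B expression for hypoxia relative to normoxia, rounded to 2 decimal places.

24.76

ΔCt(normoxia) = 24.440 − 17.610 = 6.830
ΔCt(hypoxia) = 20.640 − 18.440 = 2.200
ΔΔCt = 2.200 − 6.830 = -4.630
Fold change = 2^(−(-4.630)) = 2^4.630 = 24.761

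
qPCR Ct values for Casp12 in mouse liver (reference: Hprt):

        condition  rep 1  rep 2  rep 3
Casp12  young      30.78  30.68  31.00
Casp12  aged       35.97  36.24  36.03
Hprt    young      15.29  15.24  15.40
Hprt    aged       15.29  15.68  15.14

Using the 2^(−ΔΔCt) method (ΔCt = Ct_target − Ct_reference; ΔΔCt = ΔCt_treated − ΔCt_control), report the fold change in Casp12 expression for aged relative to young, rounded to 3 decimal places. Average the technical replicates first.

0.027

Mean Ct: Casp12 young 30.820; Casp12 aged 36.080; Hprt young 15.310; Hprt aged 15.370
ΔCt(young) = 30.820 − 15.310 = 15.510
ΔCt(aged) = 36.080 − 15.370 = 20.710
ΔΔCt = 20.710 − 15.510 = 5.200
Fold change = 2^(−5.200) = 0.0272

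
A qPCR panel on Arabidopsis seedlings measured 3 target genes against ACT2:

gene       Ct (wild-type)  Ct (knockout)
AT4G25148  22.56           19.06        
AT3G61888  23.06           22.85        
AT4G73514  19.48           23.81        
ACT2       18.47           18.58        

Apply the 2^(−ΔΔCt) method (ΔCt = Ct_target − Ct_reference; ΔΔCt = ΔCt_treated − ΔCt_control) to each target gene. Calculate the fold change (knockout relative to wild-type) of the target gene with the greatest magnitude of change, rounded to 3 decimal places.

0.054

AT4G25148: ΔΔCt = (19.06−18.58) − (22.56−18.47) = 0.48 − 4.09 = -3.61; fold change = 2^3.61 = 12.210
AT3G61888: ΔΔCt = (22.85−18.58) − (23.06−18.47) = 4.27 − 4.59 = -0.32; fold change = 2^0.32 = 1.248
AT4G73514: ΔΔCt = (23.81−18.58) − (19.48−18.47) = 5.23 − 1.01 = 4.22; fold change = 2^-4.22 = 0.054
AT4G73514 has the largest |ΔΔCt| = 4.22.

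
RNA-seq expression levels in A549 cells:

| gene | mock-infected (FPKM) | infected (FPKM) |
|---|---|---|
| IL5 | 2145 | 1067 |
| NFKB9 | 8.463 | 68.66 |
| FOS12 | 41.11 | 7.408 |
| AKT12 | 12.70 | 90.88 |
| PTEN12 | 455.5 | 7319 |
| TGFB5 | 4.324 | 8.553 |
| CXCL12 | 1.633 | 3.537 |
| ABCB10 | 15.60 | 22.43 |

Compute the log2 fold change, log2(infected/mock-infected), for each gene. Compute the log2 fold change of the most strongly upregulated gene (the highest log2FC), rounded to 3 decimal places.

log2(1067/2145) = -1.007  (IL5)
log2(68.66/8.463) = 3.020  (NFKB9)
log2(7.408/41.11) = -2.472  (FOS12)
log2(90.88/12.70) = 2.839  (AKT12)
log2(7319/455.5) = 4.006  (PTEN12)
log2(8.553/4.324) = 0.984  (TGFB5)
log2(3.537/1.633) = 1.115  (CXCL12)
log2(22.43/15.60) = 0.524  (ABCB10)
PTEN12 is most strongly upregulated.

4.006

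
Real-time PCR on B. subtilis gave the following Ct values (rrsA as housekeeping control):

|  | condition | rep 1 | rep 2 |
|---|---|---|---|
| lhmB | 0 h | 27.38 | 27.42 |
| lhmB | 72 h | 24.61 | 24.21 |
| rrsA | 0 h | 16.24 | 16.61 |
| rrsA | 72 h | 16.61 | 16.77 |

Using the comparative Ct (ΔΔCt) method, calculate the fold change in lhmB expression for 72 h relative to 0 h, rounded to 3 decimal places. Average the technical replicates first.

Mean Ct: lhmB 0 h 27.400; lhmB 72 h 24.410; rrsA 0 h 16.425; rrsA 72 h 16.690
ΔCt(0 h) = 27.400 − 16.425 = 10.975
ΔCt(72 h) = 24.410 − 16.690 = 7.720
ΔΔCt = 7.720 − 10.975 = -3.255
Fold change = 2^(−(-3.255)) = 2^3.255 = 9.5467

9.547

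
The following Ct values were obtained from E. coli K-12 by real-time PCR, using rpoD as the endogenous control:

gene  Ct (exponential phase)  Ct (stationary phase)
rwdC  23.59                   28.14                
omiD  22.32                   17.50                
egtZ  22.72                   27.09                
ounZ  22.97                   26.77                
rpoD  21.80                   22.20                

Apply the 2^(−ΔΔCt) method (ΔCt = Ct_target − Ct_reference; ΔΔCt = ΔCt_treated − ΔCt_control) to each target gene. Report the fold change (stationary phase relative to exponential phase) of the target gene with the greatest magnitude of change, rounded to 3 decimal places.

37.271

rwdC: ΔΔCt = (28.14−22.20) − (23.59−21.80) = 5.94 − 1.79 = 4.15; fold change = 2^-4.15 = 0.056
omiD: ΔΔCt = (17.50−22.20) − (22.32−21.80) = -4.70 − 0.52 = -5.22; fold change = 2^5.22 = 37.271
egtZ: ΔΔCt = (27.09−22.20) − (22.72−21.80) = 4.89 − 0.92 = 3.97; fold change = 2^-3.97 = 0.064
ounZ: ΔΔCt = (26.77−22.20) − (22.97−21.80) = 4.57 − 1.17 = 3.40; fold change = 2^-3.40 = 0.095
omiD has the largest |ΔΔCt| = 5.22.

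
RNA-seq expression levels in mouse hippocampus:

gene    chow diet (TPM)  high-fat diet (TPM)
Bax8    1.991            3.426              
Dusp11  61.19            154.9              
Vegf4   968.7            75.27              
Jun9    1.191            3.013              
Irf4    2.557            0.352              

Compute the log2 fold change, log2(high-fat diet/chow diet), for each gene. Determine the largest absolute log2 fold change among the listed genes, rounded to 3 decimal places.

3.686

log2(3.426/1.991) = 0.783  (Bax8)
log2(154.9/61.19) = 1.340  (Dusp11)
log2(75.27/968.7) = -3.686  (Vegf4)
log2(3.013/1.191) = 1.339  (Jun9)
log2(0.352/2.557) = -2.861  (Irf4)
The largest magnitude belongs to Vegf4.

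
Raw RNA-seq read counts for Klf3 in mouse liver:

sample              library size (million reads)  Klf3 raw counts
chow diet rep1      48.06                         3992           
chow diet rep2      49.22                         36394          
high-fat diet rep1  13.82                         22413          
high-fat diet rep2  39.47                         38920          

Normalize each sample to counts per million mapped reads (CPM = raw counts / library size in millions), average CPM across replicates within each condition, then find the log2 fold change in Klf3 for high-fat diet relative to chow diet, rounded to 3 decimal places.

1.665

CPM(chow diet rep1) = 3992 / 48.06 = 83.0628
CPM(chow diet rep2) = 36394 / 49.22 = 739.4149
CPM(high-fat diet rep1) = 22413 / 13.82 = 1621.7800
CPM(high-fat diet rep2) = 38920 / 39.47 = 986.0654
mean CPM(chow diet) = 411.2389; mean CPM(high-fat diet) = 1303.9227
Fold change = 1303.9227 / 411.2389 = 3.17072
log2(3.17072) = 1.6648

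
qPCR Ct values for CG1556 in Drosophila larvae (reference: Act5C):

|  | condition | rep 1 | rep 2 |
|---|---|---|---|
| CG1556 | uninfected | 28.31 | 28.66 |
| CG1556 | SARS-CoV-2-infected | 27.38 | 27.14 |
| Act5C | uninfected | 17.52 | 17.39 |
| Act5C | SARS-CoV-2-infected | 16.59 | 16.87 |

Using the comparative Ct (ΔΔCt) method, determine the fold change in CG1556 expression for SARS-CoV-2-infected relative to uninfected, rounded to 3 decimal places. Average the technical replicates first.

Mean Ct: CG1556 uninfected 28.485; CG1556 SARS-CoV-2-infected 27.260; Act5C uninfected 17.455; Act5C SARS-CoV-2-infected 16.730
ΔCt(uninfected) = 28.485 − 17.455 = 11.030
ΔCt(SARS-CoV-2-infected) = 27.260 − 16.730 = 10.530
ΔΔCt = 10.530 − 11.030 = -0.500
Fold change = 2^(−(-0.500)) = 2^0.500 = 1.4142

1.414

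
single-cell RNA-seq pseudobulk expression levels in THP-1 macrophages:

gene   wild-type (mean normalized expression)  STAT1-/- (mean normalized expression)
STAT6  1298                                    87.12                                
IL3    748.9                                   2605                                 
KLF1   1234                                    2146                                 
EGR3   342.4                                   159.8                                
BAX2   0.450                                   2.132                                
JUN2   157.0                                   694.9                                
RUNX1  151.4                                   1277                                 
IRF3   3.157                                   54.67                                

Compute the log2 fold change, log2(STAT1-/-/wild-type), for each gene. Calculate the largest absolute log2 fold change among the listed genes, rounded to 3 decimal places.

log2(87.12/1298) = -3.897  (STAT6)
log2(2605/748.9) = 1.798  (IL3)
log2(2146/1234) = 0.798  (KLF1)
log2(159.8/342.4) = -1.099  (EGR3)
log2(2.132/0.450) = 2.244  (BAX2)
log2(694.9/157.0) = 2.146  (JUN2)
log2(1277/151.4) = 3.076  (RUNX1)
log2(54.67/3.157) = 4.114  (IRF3)
The largest magnitude belongs to IRF3.

4.114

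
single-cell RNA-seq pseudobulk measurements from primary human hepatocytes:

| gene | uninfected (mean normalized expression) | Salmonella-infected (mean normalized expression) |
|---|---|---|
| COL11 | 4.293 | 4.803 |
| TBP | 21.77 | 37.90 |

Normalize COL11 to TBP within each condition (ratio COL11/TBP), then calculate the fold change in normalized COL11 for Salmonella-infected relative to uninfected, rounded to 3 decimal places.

0.643

COL11/TBP (uninfected) = 4.293 / 21.77 = 0.1972
COL11/TBP (Salmonella-infected) = 4.803 / 37.90 = 0.12673
Fold change = 0.12673 / 0.1972 = 0.6426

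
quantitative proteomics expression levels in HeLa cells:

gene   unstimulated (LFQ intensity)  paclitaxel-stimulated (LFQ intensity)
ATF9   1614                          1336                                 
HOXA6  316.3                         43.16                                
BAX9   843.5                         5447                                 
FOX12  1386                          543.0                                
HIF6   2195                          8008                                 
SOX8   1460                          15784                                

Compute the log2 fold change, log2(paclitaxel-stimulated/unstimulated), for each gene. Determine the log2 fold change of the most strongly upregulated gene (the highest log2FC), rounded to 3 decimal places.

3.434

log2(1336/1614) = -0.273  (ATF9)
log2(43.16/316.3) = -2.874  (HOXA6)
log2(5447/843.5) = 2.691  (BAX9)
log2(543.0/1386) = -1.352  (FOX12)
log2(8008/2195) = 1.867  (HIF6)
log2(15784/1460) = 3.434  (SOX8)
SOX8 is most strongly upregulated.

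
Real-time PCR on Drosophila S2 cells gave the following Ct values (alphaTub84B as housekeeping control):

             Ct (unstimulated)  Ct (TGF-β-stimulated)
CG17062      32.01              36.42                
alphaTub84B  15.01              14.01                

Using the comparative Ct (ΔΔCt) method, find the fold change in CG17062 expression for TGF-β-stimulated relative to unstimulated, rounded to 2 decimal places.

0.02

ΔCt(unstimulated) = 32.010 − 15.010 = 17.000
ΔCt(TGF-β-stimulated) = 36.420 − 14.010 = 22.410
ΔΔCt = 22.410 − 17.000 = 5.410
Fold change = 2^(−5.410) = 0.024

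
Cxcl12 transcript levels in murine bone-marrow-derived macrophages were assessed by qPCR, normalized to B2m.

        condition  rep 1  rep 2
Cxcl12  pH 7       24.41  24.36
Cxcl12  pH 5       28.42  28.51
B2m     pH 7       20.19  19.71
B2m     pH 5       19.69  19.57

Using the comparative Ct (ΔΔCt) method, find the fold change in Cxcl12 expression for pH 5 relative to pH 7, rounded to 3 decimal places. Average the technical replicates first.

0.047

Mean Ct: Cxcl12 pH 7 24.385; Cxcl12 pH 5 28.465; B2m pH 7 19.950; B2m pH 5 19.630
ΔCt(pH 7) = 24.385 − 19.950 = 4.435
ΔCt(pH 5) = 28.465 − 19.630 = 8.835
ΔΔCt = 8.835 − 4.435 = 4.400
Fold change = 2^(−4.400) = 0.0474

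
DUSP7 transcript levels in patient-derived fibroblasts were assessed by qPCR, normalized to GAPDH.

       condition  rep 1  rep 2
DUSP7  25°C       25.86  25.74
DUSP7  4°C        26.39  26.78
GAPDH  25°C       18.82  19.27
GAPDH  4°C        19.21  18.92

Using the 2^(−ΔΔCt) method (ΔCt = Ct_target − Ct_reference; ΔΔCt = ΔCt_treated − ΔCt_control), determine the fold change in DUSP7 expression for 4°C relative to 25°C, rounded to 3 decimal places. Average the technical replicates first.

Mean Ct: DUSP7 25°C 25.800; DUSP7 4°C 26.585; GAPDH 25°C 19.045; GAPDH 4°C 19.065
ΔCt(25°C) = 25.800 − 19.045 = 6.755
ΔCt(4°C) = 26.585 − 19.065 = 7.520
ΔΔCt = 7.520 − 6.755 = 0.765
Fold change = 2^(−0.765) = 0.5885

0.588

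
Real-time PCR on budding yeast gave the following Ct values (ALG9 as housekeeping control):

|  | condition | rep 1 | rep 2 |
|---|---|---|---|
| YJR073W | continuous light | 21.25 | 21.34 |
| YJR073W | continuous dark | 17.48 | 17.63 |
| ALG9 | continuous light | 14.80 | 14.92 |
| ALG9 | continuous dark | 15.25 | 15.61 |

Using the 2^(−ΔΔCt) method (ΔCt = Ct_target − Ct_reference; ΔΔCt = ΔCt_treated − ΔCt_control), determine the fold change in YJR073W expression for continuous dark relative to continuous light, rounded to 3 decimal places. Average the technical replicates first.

Mean Ct: YJR073W continuous light 21.295; YJR073W continuous dark 17.555; ALG9 continuous light 14.860; ALG9 continuous dark 15.430
ΔCt(continuous light) = 21.295 − 14.860 = 6.435
ΔCt(continuous dark) = 17.555 − 15.430 = 2.125
ΔΔCt = 2.125 − 6.435 = -4.310
Fold change = 2^(−(-4.310)) = 2^4.310 = 19.8353

19.835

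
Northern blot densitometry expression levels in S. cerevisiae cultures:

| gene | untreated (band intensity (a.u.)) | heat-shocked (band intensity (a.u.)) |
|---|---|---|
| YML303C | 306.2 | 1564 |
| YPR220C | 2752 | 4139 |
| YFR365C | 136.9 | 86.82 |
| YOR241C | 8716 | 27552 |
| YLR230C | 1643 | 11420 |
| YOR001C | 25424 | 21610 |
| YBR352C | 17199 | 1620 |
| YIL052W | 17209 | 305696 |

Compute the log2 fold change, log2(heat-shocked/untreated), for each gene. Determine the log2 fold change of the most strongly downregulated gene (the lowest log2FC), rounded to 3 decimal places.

-3.408

log2(1564/306.2) = 2.353  (YML303C)
log2(4139/2752) = 0.589  (YPR220C)
log2(86.82/136.9) = -0.657  (YFR365C)
log2(27552/8716) = 1.660  (YOR241C)
log2(11420/1643) = 2.797  (YLR230C)
log2(21610/25424) = -0.234  (YOR001C)
log2(1620/17199) = -3.408  (YBR352C)
log2(305696/17209) = 4.151  (YIL052W)
YBR352C is most strongly downregulated.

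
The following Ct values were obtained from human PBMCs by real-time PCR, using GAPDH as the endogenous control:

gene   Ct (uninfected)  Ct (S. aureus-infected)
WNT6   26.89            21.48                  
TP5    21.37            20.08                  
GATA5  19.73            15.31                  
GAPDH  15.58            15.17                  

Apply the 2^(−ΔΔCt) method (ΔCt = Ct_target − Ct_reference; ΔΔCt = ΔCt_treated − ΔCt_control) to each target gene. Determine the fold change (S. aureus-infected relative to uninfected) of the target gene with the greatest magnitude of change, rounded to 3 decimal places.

32.000

WNT6: ΔΔCt = (21.48−15.17) − (26.89−15.58) = 6.31 − 11.31 = -5.00; fold change = 2^5.00 = 32.000
TP5: ΔΔCt = (20.08−15.17) − (21.37−15.58) = 4.91 − 5.79 = -0.88; fold change = 2^0.88 = 1.840
GATA5: ΔΔCt = (15.31−15.17) − (19.73−15.58) = 0.14 − 4.15 = -4.01; fold change = 2^4.01 = 16.111
WNT6 has the largest |ΔΔCt| = 5.00.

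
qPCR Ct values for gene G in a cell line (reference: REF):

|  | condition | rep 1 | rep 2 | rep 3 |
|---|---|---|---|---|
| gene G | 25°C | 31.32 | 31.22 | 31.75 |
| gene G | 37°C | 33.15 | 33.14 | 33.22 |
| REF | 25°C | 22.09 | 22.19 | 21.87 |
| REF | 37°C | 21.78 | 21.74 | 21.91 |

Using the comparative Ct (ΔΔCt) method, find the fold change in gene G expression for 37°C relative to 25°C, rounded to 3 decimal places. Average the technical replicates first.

Mean Ct: gene G 25°C 31.430; gene G 37°C 33.170; REF 25°C 22.050; REF 37°C 21.810
ΔCt(25°C) = 31.430 − 22.050 = 9.380
ΔCt(37°C) = 33.170 − 21.810 = 11.360
ΔΔCt = 11.360 − 9.380 = 1.980
Fold change = 2^(−1.980) = 0.2535

0.253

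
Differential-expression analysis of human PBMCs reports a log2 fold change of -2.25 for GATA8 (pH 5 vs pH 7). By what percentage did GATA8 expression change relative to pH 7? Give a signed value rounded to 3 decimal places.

-78.978%

Fold change = 2^(-2.25) = 0.2102
Percent change = (FC − 1) × 100% = (0.2102 − 1) × 100 = -78.978%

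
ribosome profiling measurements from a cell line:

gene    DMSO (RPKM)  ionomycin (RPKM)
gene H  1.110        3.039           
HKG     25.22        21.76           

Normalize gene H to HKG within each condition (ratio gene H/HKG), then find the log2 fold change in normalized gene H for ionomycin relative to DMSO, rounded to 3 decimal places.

gene H/HKG (DMSO) = 1.110 / 25.22 = 0.044013
gene H/HKG (ionomycin) = 3.039 / 21.76 = 0.13966
Fold change = 0.13966 / 0.044013 = 3.1732
log2(3.1732) = 1.6659

1.666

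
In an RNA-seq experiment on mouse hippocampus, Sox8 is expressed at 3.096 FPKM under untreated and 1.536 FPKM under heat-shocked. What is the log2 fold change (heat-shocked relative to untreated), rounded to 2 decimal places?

-1.01

Fold change = 1.536 / 3.096 = 0.4961
log2(0.4961) = -1.011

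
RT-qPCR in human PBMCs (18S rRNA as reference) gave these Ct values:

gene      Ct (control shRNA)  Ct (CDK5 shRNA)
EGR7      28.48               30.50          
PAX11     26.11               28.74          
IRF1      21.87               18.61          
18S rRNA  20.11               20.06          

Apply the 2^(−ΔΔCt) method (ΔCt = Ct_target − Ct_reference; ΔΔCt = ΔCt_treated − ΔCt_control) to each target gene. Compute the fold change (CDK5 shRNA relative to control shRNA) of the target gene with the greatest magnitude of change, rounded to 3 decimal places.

EGR7: ΔΔCt = (30.50−20.06) − (28.48−20.11) = 10.44 − 8.37 = 2.07; fold change = 2^-2.07 = 0.238
PAX11: ΔΔCt = (28.74−20.06) − (26.11−20.11) = 8.68 − 6.00 = 2.68; fold change = 2^-2.68 = 0.156
IRF1: ΔΔCt = (18.61−20.06) − (21.87−20.11) = -1.45 − 1.76 = -3.21; fold change = 2^3.21 = 9.254
IRF1 has the largest |ΔΔCt| = 3.21.

9.254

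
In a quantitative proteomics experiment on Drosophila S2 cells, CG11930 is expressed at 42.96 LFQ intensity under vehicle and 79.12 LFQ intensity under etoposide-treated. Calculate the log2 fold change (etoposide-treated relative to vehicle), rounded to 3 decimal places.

0.881

Fold change = 79.12 / 42.96 = 1.8417
log2(1.8417) = 0.8810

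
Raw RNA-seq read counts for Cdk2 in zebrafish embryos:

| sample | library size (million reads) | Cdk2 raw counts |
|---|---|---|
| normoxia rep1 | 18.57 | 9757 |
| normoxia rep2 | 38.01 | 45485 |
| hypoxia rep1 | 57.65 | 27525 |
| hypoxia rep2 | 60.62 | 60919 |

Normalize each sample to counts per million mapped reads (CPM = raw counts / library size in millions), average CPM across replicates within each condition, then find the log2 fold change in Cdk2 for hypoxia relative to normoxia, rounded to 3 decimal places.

CPM(normoxia rep1) = 9757 / 18.57 = 525.4173
CPM(normoxia rep2) = 45485 / 38.01 = 1196.6588
CPM(hypoxia rep1) = 27525 / 57.65 = 477.4501
CPM(hypoxia rep2) = 60919 / 60.62 = 1004.9324
mean CPM(normoxia) = 861.0381; mean CPM(hypoxia) = 741.1912
Fold change = 741.1912 / 861.0381 = 0.86081
log2(0.86081) = -0.2162

-0.216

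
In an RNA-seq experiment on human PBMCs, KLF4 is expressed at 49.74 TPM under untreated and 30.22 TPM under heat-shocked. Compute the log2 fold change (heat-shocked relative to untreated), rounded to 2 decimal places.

Fold change = 30.22 / 49.74 = 0.6076
log2(0.6076) = -0.719

-0.72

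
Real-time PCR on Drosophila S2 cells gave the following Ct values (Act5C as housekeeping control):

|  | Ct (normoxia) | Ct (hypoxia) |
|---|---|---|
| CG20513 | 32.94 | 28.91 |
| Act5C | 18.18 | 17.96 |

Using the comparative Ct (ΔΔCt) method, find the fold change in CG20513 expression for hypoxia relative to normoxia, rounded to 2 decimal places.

ΔCt(normoxia) = 32.940 − 18.180 = 14.760
ΔCt(hypoxia) = 28.910 − 17.960 = 10.950
ΔΔCt = 10.950 − 14.760 = -3.810
Fold change = 2^(−(-3.810)) = 2^3.810 = 14.026

14.03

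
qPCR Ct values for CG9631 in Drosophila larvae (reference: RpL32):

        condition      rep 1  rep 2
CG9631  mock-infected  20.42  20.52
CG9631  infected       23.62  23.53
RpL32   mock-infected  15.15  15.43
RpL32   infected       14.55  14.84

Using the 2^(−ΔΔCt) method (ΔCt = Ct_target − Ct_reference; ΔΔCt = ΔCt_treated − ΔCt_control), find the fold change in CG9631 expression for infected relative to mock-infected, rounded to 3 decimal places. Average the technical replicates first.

Mean Ct: CG9631 mock-infected 20.470; CG9631 infected 23.575; RpL32 mock-infected 15.290; RpL32 infected 14.695
ΔCt(mock-infected) = 20.470 − 15.290 = 5.180
ΔCt(infected) = 23.575 − 14.695 = 8.880
ΔΔCt = 8.880 − 5.180 = 3.700
Fold change = 2^(−3.700) = 0.0769

0.077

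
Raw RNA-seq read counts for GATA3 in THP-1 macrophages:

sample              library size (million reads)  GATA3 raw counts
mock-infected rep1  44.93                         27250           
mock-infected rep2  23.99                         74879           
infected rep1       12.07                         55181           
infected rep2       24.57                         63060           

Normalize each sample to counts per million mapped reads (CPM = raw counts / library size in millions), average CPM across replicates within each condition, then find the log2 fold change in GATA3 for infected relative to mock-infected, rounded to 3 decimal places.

CPM(mock-infected rep1) = 27250 / 44.93 = 606.4990
CPM(mock-infected rep2) = 74879 / 23.99 = 3121.2589
CPM(infected rep1) = 55181 / 12.07 = 4571.7481
CPM(infected rep2) = 63060 / 24.57 = 2566.5446
mean CPM(mock-infected) = 1863.8789; mean CPM(infected) = 3569.1464
Fold change = 3569.1464 / 1863.8789 = 1.91490
log2(1.91490) = 0.9373

0.937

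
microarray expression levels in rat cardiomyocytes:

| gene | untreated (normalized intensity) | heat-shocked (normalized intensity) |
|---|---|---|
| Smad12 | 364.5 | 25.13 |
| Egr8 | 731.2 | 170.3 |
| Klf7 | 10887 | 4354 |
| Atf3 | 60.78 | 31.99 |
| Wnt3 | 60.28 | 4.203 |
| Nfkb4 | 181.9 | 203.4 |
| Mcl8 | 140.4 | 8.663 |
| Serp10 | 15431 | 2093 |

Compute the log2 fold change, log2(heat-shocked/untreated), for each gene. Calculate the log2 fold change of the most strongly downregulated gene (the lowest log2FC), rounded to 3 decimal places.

-4.019

log2(25.13/364.5) = -3.858  (Smad12)
log2(170.3/731.2) = -2.102  (Egr8)
log2(4354/10887) = -1.322  (Klf7)
log2(31.99/60.78) = -0.926  (Atf3)
log2(4.203/60.28) = -3.842  (Wnt3)
log2(203.4/181.9) = 0.161  (Nfkb4)
log2(8.663/140.4) = -4.019  (Mcl8)
log2(2093/15431) = -2.882  (Serp10)
Mcl8 is most strongly downregulated.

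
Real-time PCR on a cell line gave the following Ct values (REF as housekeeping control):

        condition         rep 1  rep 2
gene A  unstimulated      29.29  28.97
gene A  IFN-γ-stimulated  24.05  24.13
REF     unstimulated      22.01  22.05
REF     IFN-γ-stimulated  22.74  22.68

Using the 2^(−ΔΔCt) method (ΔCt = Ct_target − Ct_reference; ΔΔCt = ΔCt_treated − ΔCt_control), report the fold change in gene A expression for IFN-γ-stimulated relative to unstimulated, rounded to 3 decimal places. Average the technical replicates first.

52.710

Mean Ct: gene A unstimulated 29.130; gene A IFN-γ-stimulated 24.090; REF unstimulated 22.030; REF IFN-γ-stimulated 22.710
ΔCt(unstimulated) = 29.130 − 22.030 = 7.100
ΔCt(IFN-γ-stimulated) = 24.090 − 22.710 = 1.380
ΔΔCt = 1.380 − 7.100 = -5.720
Fold change = 2^(−(-5.720)) = 2^5.720 = 52.7098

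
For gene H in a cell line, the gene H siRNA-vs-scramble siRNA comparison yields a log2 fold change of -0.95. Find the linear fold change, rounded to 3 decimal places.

Fold change = 2^(-0.95) = 0.5176

0.518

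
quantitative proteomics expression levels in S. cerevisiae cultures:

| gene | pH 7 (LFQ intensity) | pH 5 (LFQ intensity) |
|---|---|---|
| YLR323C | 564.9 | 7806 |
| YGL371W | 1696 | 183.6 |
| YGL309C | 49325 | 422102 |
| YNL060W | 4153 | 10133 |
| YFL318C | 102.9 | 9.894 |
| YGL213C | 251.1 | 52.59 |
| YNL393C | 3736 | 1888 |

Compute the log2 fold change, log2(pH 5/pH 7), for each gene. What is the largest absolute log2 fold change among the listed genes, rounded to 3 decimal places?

log2(7806/564.9) = 3.789  (YLR323C)
log2(183.6/1696) = -3.207  (YGL371W)
log2(422102/49325) = 3.097  (YGL309C)
log2(10133/4153) = 1.287  (YNL060W)
log2(9.894/102.9) = -3.379  (YFL318C)
log2(52.59/251.1) = -2.255  (YGL213C)
log2(1888/3736) = -0.985  (YNL393C)
The largest magnitude belongs to YLR323C.

3.789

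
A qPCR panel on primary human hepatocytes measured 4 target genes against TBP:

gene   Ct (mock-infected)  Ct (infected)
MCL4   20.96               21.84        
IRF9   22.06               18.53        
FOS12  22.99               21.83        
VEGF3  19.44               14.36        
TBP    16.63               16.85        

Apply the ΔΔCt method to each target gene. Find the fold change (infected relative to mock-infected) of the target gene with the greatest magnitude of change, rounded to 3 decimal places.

39.397

MCL4: ΔΔCt = (21.84−16.85) − (20.96−16.63) = 4.99 − 4.33 = 0.66; fold change = 2^-0.66 = 0.633
IRF9: ΔΔCt = (18.53−16.85) − (22.06−16.63) = 1.68 − 5.43 = -3.75; fold change = 2^3.75 = 13.454
FOS12: ΔΔCt = (21.83−16.85) − (22.99−16.63) = 4.98 − 6.36 = -1.38; fold change = 2^1.38 = 2.603
VEGF3: ΔΔCt = (14.36−16.85) − (19.44−16.63) = -2.49 − 2.81 = -5.30; fold change = 2^5.30 = 39.397
VEGF3 has the largest |ΔΔCt| = 5.30.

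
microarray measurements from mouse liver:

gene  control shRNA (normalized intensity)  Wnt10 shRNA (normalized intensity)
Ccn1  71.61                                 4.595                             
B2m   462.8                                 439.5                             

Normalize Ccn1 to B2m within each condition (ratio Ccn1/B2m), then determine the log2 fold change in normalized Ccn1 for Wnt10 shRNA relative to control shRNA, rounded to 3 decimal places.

-3.887

Ccn1/B2m (control shRNA) = 71.61 / 462.8 = 0.15473
Ccn1/B2m (Wnt10 shRNA) = 4.595 / 439.5 = 0.010455
Fold change = 0.010455 / 0.15473 = 0.0676
log2(0.0676) = -3.8875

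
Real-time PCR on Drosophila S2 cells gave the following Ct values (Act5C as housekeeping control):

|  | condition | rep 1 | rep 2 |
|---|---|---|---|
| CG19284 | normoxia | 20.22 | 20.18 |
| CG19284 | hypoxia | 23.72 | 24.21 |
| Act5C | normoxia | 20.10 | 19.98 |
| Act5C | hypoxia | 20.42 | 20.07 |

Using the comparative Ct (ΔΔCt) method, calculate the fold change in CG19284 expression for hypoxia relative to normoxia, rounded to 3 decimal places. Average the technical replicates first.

Mean Ct: CG19284 normoxia 20.200; CG19284 hypoxia 23.965; Act5C normoxia 20.040; Act5C hypoxia 20.245
ΔCt(normoxia) = 20.200 − 20.040 = 0.160
ΔCt(hypoxia) = 23.965 − 20.245 = 3.720
ΔΔCt = 3.720 − 0.160 = 3.560
Fold change = 2^(−3.560) = 0.0848

0.085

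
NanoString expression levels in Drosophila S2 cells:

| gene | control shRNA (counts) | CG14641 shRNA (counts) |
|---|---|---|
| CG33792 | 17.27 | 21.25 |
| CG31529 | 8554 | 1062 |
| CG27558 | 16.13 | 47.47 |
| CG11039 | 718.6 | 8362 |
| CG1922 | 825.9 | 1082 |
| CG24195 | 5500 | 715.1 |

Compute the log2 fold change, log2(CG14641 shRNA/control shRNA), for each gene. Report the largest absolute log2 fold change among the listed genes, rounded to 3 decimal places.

3.541

log2(21.25/17.27) = 0.299  (CG33792)
log2(1062/8554) = -3.010  (CG31529)
log2(47.47/16.13) = 1.557  (CG27558)
log2(8362/718.6) = 3.541  (CG11039)
log2(1082/825.9) = 0.390  (CG1922)
log2(715.1/5500) = -2.943  (CG24195)
The largest magnitude belongs to CG11039.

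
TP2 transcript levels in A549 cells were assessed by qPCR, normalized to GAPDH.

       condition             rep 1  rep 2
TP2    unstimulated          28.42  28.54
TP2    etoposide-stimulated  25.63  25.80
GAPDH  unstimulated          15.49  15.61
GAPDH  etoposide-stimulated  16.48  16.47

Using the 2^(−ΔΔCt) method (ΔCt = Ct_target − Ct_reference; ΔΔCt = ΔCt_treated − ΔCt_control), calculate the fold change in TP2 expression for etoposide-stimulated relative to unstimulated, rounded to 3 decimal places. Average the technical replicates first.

12.906

Mean Ct: TP2 unstimulated 28.480; TP2 etoposide-stimulated 25.715; GAPDH unstimulated 15.550; GAPDH etoposide-stimulated 16.475
ΔCt(unstimulated) = 28.480 − 15.550 = 12.930
ΔCt(etoposide-stimulated) = 25.715 − 16.475 = 9.240
ΔΔCt = 9.240 − 12.930 = -3.690
Fold change = 2^(−(-3.690)) = 2^3.690 = 12.9063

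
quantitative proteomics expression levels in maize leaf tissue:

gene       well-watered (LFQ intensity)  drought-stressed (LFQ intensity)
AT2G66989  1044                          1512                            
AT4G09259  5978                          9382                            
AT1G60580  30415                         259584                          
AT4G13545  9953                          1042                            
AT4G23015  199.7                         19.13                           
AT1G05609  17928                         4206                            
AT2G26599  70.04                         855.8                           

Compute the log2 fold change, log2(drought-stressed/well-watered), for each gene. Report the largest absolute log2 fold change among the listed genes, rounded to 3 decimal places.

3.611

log2(1512/1044) = 0.534  (AT2G66989)
log2(9382/5978) = 0.650  (AT4G09259)
log2(259584/30415) = 3.093  (AT1G60580)
log2(1042/9953) = -3.256  (AT4G13545)
log2(19.13/199.7) = -3.384  (AT4G23015)
log2(4206/17928) = -2.092  (AT1G05609)
log2(855.8/70.04) = 3.611  (AT2G26599)
The largest magnitude belongs to AT2G26599.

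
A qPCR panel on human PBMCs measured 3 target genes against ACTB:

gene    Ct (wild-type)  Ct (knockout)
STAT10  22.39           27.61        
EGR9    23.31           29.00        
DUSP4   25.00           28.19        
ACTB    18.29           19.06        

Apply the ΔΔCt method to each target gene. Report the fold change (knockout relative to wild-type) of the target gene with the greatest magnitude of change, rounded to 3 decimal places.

0.033

STAT10: ΔΔCt = (27.61−19.06) − (22.39−18.29) = 8.55 − 4.10 = 4.45; fold change = 2^-4.45 = 0.046
EGR9: ΔΔCt = (29.00−19.06) − (23.31−18.29) = 9.94 − 5.02 = 4.92; fold change = 2^-4.92 = 0.033
DUSP4: ΔΔCt = (28.19−19.06) − (25.00−18.29) = 9.13 − 6.71 = 2.42; fold change = 2^-2.42 = 0.187
EGR9 has the largest |ΔΔCt| = 4.92.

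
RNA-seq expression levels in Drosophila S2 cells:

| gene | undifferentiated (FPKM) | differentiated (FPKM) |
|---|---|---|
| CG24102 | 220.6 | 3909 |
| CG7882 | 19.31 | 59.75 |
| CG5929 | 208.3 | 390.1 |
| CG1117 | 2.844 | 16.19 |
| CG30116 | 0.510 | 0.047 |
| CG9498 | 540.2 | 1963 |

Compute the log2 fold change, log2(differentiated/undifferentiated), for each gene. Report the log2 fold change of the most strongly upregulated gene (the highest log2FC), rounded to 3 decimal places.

log2(3909/220.6) = 4.147  (CG24102)
log2(59.75/19.31) = 1.630  (CG7882)
log2(390.1/208.3) = 0.905  (CG5929)
log2(16.19/2.844) = 2.509  (CG1117)
log2(0.047/0.510) = -3.440  (CG30116)
log2(1963/540.2) = 1.861  (CG9498)
CG24102 is most strongly upregulated.

4.147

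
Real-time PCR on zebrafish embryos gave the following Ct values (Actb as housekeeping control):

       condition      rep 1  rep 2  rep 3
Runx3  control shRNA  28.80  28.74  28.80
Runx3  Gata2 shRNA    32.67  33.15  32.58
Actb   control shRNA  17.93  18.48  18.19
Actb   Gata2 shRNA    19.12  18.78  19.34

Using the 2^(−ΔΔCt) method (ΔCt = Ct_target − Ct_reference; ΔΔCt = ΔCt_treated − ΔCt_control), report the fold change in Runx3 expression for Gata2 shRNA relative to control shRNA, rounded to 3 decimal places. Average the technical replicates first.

0.113

Mean Ct: Runx3 control shRNA 28.780; Runx3 Gata2 shRNA 32.800; Actb control shRNA 18.200; Actb Gata2 shRNA 19.080
ΔCt(control shRNA) = 28.780 − 18.200 = 10.580
ΔCt(Gata2 shRNA) = 32.800 − 19.080 = 13.720
ΔΔCt = 13.720 − 10.580 = 3.140
Fold change = 2^(−3.140) = 0.1134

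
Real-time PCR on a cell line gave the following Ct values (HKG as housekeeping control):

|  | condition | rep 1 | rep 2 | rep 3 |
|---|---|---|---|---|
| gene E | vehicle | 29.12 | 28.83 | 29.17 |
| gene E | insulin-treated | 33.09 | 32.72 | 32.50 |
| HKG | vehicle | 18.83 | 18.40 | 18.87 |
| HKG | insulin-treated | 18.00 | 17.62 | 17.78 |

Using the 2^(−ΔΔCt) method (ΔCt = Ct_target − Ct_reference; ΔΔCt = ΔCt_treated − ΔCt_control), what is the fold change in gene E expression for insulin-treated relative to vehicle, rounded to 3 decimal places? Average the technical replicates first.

0.040

Mean Ct: gene E vehicle 29.040; gene E insulin-treated 32.770; HKG vehicle 18.700; HKG insulin-treated 17.800
ΔCt(vehicle) = 29.040 − 18.700 = 10.340
ΔCt(insulin-treated) = 32.770 − 17.800 = 14.970
ΔΔCt = 14.970 − 10.340 = 4.630
Fold change = 2^(−4.630) = 0.0404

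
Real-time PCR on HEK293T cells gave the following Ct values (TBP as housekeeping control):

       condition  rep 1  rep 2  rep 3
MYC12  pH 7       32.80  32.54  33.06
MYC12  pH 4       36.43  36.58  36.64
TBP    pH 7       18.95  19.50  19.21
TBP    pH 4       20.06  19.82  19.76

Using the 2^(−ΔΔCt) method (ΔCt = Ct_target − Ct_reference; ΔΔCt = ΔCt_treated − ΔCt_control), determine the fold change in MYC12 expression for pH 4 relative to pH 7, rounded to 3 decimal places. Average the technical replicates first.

Mean Ct: MYC12 pH 7 32.800; MYC12 pH 4 36.550; TBP pH 7 19.220; TBP pH 4 19.880
ΔCt(pH 7) = 32.800 − 19.220 = 13.580
ΔCt(pH 4) = 36.550 − 19.880 = 16.670
ΔΔCt = 16.670 − 13.580 = 3.090
Fold change = 2^(−3.090) = 0.1174

0.117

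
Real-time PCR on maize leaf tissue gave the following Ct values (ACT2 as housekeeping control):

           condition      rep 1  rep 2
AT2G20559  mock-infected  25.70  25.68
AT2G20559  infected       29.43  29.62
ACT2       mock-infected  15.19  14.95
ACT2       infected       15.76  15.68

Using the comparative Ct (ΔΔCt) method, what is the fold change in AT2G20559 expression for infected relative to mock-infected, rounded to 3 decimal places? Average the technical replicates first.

Mean Ct: AT2G20559 mock-infected 25.690; AT2G20559 infected 29.525; ACT2 mock-infected 15.070; ACT2 infected 15.720
ΔCt(mock-infected) = 25.690 − 15.070 = 10.620
ΔCt(infected) = 29.525 − 15.720 = 13.805
ΔΔCt = 13.805 − 10.620 = 3.185
Fold change = 2^(−3.185) = 0.1100

0.110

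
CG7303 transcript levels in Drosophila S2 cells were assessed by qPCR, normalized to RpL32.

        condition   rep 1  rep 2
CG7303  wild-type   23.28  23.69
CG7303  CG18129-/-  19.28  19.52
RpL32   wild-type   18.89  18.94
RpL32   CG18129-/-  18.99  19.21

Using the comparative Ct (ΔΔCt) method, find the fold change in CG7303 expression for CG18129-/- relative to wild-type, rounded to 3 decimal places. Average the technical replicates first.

19.293

Mean Ct: CG7303 wild-type 23.485; CG7303 CG18129-/- 19.400; RpL32 wild-type 18.915; RpL32 CG18129-/- 19.100
ΔCt(wild-type) = 23.485 − 18.915 = 4.570
ΔCt(CG18129-/-) = 19.400 − 19.100 = 0.300
ΔΔCt = 0.300 − 4.570 = -4.270
Fold change = 2^(−(-4.270)) = 2^4.270 = 19.2929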